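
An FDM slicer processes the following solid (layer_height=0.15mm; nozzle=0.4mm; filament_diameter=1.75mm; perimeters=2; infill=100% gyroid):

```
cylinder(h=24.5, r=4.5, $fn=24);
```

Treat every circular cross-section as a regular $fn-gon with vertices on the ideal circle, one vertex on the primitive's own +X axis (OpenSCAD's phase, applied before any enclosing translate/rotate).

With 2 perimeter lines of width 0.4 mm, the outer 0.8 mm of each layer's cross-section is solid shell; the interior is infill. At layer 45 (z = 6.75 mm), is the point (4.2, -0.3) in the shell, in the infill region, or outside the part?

shell

At z = 6.75 mm: the r=4.5 cylinder contributes a regular 24-gon of circumradius 4.5. Overall, the cross-section is a single solid region. The nearest boundary edge runs (4.35, -1.16)→(4.50, 0.00); distance from the point to it = 0.26 mm. The point is inside the cross-section, 0.26 mm from the nearest boundary — within the 0.8 mm shell band (2 × 0.4).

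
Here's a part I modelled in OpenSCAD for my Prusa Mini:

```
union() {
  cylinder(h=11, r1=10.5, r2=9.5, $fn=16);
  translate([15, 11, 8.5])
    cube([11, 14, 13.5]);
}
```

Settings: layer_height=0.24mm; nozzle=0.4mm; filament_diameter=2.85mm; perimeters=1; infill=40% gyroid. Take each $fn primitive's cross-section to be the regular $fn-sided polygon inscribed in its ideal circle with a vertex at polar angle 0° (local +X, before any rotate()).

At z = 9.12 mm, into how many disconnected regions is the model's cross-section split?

At z = 9.12 mm: the cone: at t=0.829 of its height the radius interpolates to r₁+(r₂−r₁)t = 9.671, giving a regular 16-gon of that circumradius; the cube at (15, 11) (footprint 11×14) is included at this height; Taking the union: the 2 present regions are separate (no shared area or edge), so areas and boundary lengths simply add and each stays a separate island — 2 connected regions. The result has 2 disconnected regions.

2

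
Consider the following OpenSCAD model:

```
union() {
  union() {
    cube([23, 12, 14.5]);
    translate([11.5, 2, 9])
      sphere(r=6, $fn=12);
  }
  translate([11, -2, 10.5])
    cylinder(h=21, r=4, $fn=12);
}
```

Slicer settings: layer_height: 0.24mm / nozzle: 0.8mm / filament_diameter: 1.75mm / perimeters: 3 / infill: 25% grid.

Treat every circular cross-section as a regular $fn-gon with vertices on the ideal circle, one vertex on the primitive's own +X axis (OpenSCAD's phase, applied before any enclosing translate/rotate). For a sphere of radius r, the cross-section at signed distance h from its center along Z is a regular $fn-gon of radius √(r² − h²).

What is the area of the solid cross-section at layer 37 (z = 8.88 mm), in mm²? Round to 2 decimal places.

307.05 mm²

At z = 8.88 mm: the 23×12 cube contributes its full rectangle (area 276.00 mm²); the r=6 sphere at (11.5, 2) contributes a regular 12-gon of circumradius √(6²−0.12²) = 5.999 (area = (12/2)·5.999²·sin(360°/12) = 107.96 mm²); Merging all regions: the regions partially overlap — summed areas 383.96 mm² minus the doubly-counted overlap 76.90 mm² gives 307.05 mm² — area = 307.05 mm²; the cylinder at (11, -2) is absent (z outside [10.5, 31.5]); Taking the union: only the result so far is present, so the union is just that shape — area = 307.05 mm². Overall, the cross-section is a single solid region. Net area = 307.05 mm².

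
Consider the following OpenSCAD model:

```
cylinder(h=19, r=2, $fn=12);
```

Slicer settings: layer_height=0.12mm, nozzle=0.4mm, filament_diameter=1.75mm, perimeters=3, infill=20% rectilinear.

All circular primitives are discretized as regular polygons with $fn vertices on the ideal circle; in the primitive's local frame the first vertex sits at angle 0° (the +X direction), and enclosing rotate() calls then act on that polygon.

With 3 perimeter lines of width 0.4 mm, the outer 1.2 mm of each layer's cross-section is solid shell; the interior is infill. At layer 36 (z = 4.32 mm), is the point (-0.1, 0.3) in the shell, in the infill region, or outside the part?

At z = 4.32 mm: the r=2 cylinder contributes a regular 12-gon of circumradius 2. Overall, the cross-section is a single solid region. The nearest boundary edge runs (0.00, 2.00)→(-1.00, 1.73); distance from the point to it = 1.62 mm. The point is inside the cross-section and 1.62 mm from the nearest boundary — more than the 1.2 mm shell width (3 × 0.4), so it's in the infill interior.

infill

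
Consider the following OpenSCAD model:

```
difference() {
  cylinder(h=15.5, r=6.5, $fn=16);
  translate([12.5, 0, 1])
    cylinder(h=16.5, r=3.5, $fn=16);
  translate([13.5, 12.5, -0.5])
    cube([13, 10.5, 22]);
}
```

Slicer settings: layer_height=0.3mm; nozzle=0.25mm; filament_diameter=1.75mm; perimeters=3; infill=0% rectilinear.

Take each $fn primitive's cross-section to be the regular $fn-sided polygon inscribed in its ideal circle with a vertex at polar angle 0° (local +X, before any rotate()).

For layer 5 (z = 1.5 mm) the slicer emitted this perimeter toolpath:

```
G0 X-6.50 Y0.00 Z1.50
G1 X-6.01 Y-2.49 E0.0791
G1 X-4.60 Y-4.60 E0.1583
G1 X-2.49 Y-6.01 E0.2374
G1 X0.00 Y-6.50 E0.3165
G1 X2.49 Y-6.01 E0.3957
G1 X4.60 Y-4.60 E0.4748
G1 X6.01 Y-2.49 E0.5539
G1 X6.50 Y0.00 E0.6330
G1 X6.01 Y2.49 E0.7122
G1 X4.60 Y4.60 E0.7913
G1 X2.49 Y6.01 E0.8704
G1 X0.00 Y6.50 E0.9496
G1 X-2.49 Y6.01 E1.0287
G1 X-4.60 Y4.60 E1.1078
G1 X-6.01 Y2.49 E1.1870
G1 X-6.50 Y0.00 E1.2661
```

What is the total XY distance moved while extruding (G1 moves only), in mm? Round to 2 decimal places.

40.60 mm

Sum the Euclidean lengths of each G1 segment: total = 40.60 mm.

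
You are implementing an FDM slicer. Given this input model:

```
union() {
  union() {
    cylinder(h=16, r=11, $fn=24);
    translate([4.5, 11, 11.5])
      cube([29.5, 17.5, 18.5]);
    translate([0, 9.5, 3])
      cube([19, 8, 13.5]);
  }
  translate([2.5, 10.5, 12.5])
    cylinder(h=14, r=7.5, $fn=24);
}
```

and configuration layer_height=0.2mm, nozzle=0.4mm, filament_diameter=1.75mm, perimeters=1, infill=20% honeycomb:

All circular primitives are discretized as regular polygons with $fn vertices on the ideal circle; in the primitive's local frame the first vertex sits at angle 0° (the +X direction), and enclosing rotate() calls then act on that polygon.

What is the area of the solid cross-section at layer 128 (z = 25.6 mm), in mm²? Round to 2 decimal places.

At z = 25.6 mm: the cylinder does not reach this height (z outside [0, 16]); the cube at (4.5, 11) (footprint 29.5×17.5) is included at this height (area 516.25 mm²); the cube at (0, 9.5) is not intersected at this z (z outside [3, 16.5]); Merging all regions: only the 29.5×17.5 cube at (4.5, 11) is present, so the union is just that shape — area = 516.25 mm²; the cylinder at (2.5, 10.5): section is a regular 24-gon, circumradius r=7.5 (area = (24/2)·7.500²·sin(360°/24) = 174.70 mm²); Combining (union): the regions partially overlap — summed areas 690.95 mm² minus the doubly-counted overlap 26.21 mm² gives 664.75 mm² — area = 664.75 mm². Overall, the cross-section is a single solid region. Net area = 664.75 mm².

664.75 mm²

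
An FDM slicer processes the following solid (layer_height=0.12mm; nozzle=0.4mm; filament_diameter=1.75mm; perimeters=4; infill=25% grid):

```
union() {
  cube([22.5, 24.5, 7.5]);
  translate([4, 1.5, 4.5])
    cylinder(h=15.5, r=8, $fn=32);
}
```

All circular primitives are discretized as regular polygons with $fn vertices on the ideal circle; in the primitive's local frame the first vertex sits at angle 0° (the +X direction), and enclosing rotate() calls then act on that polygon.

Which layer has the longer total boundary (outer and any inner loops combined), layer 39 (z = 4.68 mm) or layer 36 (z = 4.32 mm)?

Layer 39 (z = 4.68): the cube (footprint 22.5×24.5) is included at this height (perimeter 94.00 mm); the r=8 cylinder at (4, 1.5) contributes a regular 32-gon of circumradius 8 (perimeter = 2·32·8.000·sin(180°/32) = 50.18 mm); Combining (union): the regions partially overlap (shared area 98.33 mm²), so the edge portions inside another operand are dropped and the merged outline is re-measured after clipping — boundary = 105.69 mm. So its perimeter = 105.69 mm. Layer 36 (z = 4.32): the cube (footprint 22.5×24.5) is included at this height (perimeter 94.00 mm); the cylinder at (4, 1.5) does not reach this height (z outside [4.5, 20]); Taking the union: only the 22.5×24.5 cube is present, so the union is just that shape — boundary = 94.00 mm. So its perimeter = 94.00 mm. Layer 39 is larger (105.69 vs 94.00 mm).

layer 39 (z = 4.68 mm)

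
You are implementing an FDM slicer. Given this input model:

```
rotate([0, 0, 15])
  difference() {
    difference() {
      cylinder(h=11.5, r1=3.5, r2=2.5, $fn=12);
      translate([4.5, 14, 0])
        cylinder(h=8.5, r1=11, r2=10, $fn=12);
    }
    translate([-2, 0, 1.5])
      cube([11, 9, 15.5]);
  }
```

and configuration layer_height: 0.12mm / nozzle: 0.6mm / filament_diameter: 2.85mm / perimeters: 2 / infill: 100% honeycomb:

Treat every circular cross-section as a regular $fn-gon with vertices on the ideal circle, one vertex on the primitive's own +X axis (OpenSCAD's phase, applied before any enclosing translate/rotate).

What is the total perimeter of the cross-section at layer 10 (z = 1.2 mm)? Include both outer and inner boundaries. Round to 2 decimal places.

At z = 1.2 mm: the cone contributes a regular 12-gon of circumradius 3.396 (interpolated between r1=3.5 and r2=2.5 at t=0.104) (perimeter = 2·12·3.396·sin(180°/12) = 21.09 mm); the cone at (4.5, 14): at t=0.141 of its height the radius interpolates to r₁+(r₂−r₁)t = 10.859, giving a regular 12-gon of that circumradius (perimeter = 2·12·10.859·sin(180°/12) = 67.45 mm); Taking the first minus the rest: starting from the cone, the cone at (4.5, 14) misses the remaining region (no effect) — boundary = 21.09 mm; the cube at (-2, 0) does not reach this height (z outside [1.5, 17]); Subtracting the remaining from the first: none of the subtracted shapes is present at this height, so the result so far is unchanged — boundary = 21.09 mm; (whole slice rotated 15° about Z — lengths, areas and connectivity unchanged). Overall, the cross-section is a single solid region. Total boundary length (outer) = 21.09 mm.

21.09 mm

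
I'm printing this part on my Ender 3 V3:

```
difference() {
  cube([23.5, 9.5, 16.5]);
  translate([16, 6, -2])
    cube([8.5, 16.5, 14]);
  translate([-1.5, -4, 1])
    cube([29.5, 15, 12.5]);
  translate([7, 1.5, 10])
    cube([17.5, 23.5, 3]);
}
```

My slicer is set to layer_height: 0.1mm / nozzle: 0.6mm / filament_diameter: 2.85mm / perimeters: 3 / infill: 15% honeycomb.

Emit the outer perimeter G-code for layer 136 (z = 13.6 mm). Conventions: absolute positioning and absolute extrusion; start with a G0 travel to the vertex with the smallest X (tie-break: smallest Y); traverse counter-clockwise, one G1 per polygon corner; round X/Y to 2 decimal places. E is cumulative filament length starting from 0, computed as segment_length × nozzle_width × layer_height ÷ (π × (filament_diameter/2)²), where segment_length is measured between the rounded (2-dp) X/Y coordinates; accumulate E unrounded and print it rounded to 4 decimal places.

G0 X0.00 Y0.00 Z13.60
G1 X23.50 Y0.00 E0.2210
G1 X23.50 Y9.50 E0.3104
G1 X0.00 Y9.50 E0.5314
G1 X0.00 Y0.00 E0.6207

At z = 13.6 mm: the cube (footprint 23.5×9.5) is included at this height; the cube at (16, 6) is absent (z outside [-2, 12]); the cube at (-1.5, -4) is not intersected at this z (z outside [1, 13.5]); the cube at (7, 1.5) does not reach this height (z outside [10, 13]); Subtracting the remaining from the first: none of the subtracted shapes is present at this height, so the 23.5×9.5 cube is unchanged — 1 connected region. The outline is a single polygon with 4 vertices. Extrusion per mm of travel: 0.6 × 0.1 / (π × 1.425²) = 0.009405. Accumulating E over each segment gives final E = 0.6207.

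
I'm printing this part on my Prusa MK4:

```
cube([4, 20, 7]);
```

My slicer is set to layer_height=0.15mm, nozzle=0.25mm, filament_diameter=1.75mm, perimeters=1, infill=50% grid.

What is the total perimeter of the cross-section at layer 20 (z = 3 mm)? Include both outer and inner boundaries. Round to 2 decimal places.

48.00 mm

At z = 3 mm: the cube (footprint 4×20) is included at this height (perimeter 48.00 mm). Overall, the cross-section is a single solid region. Total boundary length (outer) = 48.00 mm.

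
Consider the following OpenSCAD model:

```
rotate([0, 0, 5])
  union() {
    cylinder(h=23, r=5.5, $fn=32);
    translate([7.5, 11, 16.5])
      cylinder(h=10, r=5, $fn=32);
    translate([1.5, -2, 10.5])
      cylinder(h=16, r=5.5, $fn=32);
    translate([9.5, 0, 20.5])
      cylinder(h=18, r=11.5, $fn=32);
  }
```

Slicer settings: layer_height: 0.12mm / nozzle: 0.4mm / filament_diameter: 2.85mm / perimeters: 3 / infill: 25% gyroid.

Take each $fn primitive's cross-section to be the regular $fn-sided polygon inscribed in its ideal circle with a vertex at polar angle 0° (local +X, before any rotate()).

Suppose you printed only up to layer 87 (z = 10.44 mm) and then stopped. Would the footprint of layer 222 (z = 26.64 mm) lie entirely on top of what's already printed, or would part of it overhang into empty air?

part overhangs

Compare the two slices. At z = 10.44: the r=5.5 cylinder contributes a regular 32-gon of circumradius 5.5 (area = (32/2)·5.500²·sin(360°/32) = 94.42 mm²); the cylinder at (7.5, 11) does not reach this height (z outside [16.5, 26.5]); the cylinder at (1.5, -2) does not reach this height (z outside [10.5, 26.5]); the cylinder at (9.5, 0) does not reach this height (z outside [20.5, 38.5]); Taking the union: only the r=5.5 cylinder is present, so the union is just that shape — area = 94.42 mm²; (whole slice rotated 5° about Z — lengths, areas and connectivity unchanged). At z = 26.64: the cylinder is absent (z outside [0, 23]); the cylinder at (7.5, 11) is absent (z outside [16.5, 26.5]); the cylinder at (1.5, -2) does not reach this height (z outside [10.5, 26.5]); the r=11.5 cylinder at (9.5, 0) contributes a regular 32-gon of circumradius 11.5 (area = (32/2)·11.500²·sin(360°/32) = 412.81 mm²); Merging all regions: only the r=11.5 cylinder at (9.5, 0) is present, so the union is just that shape — area = 412.81 mm²; (whole slice rotated 5° about Z — lengths, areas and connectivity unchanged). Checking containment: at z = 26.64 the cross-section extends beyond the z = 10.44 cross-section by about 349.06 mm².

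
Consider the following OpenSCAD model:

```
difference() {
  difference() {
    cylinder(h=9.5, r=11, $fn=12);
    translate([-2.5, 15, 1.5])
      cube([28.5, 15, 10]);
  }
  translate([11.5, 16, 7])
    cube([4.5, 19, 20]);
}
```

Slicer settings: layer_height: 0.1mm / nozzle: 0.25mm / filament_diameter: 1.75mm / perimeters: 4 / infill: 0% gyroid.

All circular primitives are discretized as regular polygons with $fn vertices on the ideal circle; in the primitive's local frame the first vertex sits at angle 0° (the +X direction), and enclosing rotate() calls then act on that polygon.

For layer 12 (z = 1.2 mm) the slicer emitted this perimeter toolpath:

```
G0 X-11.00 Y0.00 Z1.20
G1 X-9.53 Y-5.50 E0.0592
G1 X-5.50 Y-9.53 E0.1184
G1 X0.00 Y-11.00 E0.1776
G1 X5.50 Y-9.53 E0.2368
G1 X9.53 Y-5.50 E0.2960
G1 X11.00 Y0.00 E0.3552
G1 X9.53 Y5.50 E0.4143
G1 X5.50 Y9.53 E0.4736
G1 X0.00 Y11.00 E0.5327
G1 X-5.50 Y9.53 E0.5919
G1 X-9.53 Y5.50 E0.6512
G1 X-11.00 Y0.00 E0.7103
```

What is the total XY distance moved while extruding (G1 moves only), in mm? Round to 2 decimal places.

Sum the Euclidean lengths of each G1 segment: total = 68.34 mm.

68.34 mm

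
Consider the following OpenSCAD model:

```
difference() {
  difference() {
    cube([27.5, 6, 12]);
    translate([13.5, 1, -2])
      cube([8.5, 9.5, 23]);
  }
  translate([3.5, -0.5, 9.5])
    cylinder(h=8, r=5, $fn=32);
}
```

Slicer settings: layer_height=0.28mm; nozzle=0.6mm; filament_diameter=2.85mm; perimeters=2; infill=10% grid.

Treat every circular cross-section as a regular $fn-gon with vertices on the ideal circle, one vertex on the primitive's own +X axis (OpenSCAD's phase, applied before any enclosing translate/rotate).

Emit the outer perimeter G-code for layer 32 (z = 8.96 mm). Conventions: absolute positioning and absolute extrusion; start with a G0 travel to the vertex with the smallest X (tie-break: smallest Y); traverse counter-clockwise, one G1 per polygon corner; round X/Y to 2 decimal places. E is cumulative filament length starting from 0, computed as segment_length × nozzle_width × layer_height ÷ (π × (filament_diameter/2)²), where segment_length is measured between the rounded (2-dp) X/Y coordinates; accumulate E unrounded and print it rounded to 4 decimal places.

At z = 8.96 mm: the 27.5×6 cube contributes its full rectangle; the cube at (13.5, 1) (footprint 8.5×9.5) is included at this height; Subtracting the remaining from the first: starting from the 27.5×6 cube, the 8.5×9.5 cube at (13.5, 1) partially overlaps it — only the 42.50 mm² overlap (of its 80.75 mm²) is removed, clipping the outline — 1 connected region; the cylinder at (3.5, -0.5) is absent (z outside [9.5, 17.5]); After the difference (first − rest): none of the subtracted shapes is present at this height, so the result so far is unchanged — 1 connected region. The outline is a single polygon with 8 vertices. Extrusion per mm of travel: 0.6 × 0.28 / (π × 1.425²) = 0.026335. Accumulating E over each segment gives final E = 2.0278.

G0 X0.00 Y0.00 Z8.96
G1 X27.50 Y0.00 E0.7242
G1 X27.50 Y6.00 E0.8822
G1 X22.00 Y6.00 E1.0271
G1 X22.00 Y1.00 E1.1587
G1 X13.50 Y1.00 E1.3826
G1 X13.50 Y6.00 E1.5142
G1 X0.00 Y6.00 E1.8698
G1 X0.00 Y0.00 E2.0278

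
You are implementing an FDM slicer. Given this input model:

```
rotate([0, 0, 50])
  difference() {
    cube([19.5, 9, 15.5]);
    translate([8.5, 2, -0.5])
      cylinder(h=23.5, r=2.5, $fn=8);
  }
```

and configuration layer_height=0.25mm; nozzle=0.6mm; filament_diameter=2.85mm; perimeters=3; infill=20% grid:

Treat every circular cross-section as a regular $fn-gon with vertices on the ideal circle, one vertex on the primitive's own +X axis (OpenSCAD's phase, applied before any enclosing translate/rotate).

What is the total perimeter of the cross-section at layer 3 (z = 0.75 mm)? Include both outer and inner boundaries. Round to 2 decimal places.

At z = 0.75 mm: the cube is present — its section is the full 19.5×9 rectangle (perimeter 57.00 mm); the r=2.5 cylinder at (8.5, 2) gives a regular 8-gon of circumradius 2.5 (constant along its height) (perimeter = 2·8·2.500·sin(180°/8) = 15.31 mm); After the difference (first − rest): starting from the 19.5×9 cube, the r=2.5 cylinder at (8.5, 2) partially overlaps it — only the 17.07 mm² overlap (of its 17.68 mm²) is removed, clipping the outline — boundary = 67.28 mm; (rotated 50° about Z; rotation is an isometry so areas/perimeters/island counts are preserved). Overall, the cross-section is a single solid region. Total boundary length (outer) = 67.28 mm.

67.28 mm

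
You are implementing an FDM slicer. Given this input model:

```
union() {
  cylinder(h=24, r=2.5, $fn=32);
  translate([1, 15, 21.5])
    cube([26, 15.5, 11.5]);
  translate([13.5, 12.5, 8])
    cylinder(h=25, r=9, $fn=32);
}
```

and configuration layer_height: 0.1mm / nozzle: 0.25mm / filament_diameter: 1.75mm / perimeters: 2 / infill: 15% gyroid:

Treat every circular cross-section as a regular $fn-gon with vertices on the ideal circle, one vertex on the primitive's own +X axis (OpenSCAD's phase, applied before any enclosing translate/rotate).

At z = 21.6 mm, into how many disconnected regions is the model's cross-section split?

At z = 21.6 mm: the r=2.5 cylinder gives a regular 32-gon of circumradius 2.5 (constant along its height); the 26×15.5 cube at (1, 15) contributes its full rectangle; the r=9 cylinder at (13.5, 12.5) contributes a regular 32-gon of circumradius 9; Combining (union): the regions partially overlap (shared area 82.15 mm²), so overlapping operands fuse into one piece — 2 connected regions. The result has 2 disconnected regions.

2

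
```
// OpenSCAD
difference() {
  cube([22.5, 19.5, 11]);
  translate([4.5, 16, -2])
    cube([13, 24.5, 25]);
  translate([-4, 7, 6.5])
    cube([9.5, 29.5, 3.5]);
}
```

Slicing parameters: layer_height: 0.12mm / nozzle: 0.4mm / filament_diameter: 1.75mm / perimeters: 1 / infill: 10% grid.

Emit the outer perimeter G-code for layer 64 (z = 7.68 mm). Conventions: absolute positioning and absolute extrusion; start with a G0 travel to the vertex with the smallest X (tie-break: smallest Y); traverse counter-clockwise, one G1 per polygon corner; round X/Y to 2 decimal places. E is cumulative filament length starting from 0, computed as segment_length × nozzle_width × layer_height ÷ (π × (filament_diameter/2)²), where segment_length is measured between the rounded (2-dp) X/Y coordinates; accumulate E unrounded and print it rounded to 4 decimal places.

At z = 7.68 mm: the cube is present — its section is the full 22.5×19.5 rectangle; the cube at (4.5, 16) (footprint 13×24.5) is included at this height; the cube at (-4, 7) is present — its section is the full 9.5×29.5 rectangle; After the difference (first − rest): starting from the 22.5×19.5 cube, the 13×24.5 cube at (4.5, 16) partially overlaps it — only the 45.50 mm² overlap (of its 318.50 mm²) is removed, clipping the outline; the 9.5×29.5 cube at (-4, 7) partially overlaps it — only the 65.25 mm² overlap (of its 280.25 mm²) is removed, clipping the outline — 1 connected region. The outline is a single polygon with 8 vertices. Extrusion per mm of travel: 0.4 × 0.12 / (π × 0.875²) = 0.019956. Accumulating E over each segment gives final E = 1.6763.

G0 X0.00 Y0.00 Z7.68
G1 X22.50 Y0.00 E0.4490
G1 X22.50 Y19.50 E0.8382
G1 X17.50 Y19.50 E0.9379
G1 X17.50 Y16.00 E1.0078
G1 X5.50 Y16.00 E1.2473
G1 X5.50 Y7.00 E1.4269
G1 X0.00 Y7.00 E1.5366
G1 X0.00 Y0.00 E1.6763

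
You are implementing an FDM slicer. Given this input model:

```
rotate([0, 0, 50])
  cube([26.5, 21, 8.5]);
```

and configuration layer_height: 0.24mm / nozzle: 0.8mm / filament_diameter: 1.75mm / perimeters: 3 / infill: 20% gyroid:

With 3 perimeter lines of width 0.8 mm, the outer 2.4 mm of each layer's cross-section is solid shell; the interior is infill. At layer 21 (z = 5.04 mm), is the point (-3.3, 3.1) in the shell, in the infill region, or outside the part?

shell

At z = 5.04 mm: the cube (footprint 26.5×21) is included at this height; (rotated 50° about Z; rotation is an isometry so areas/perimeters/island counts are preserved). Overall, the cross-section is a single solid region. Undo the 50° rotation: the query point maps to (0.254, 4.521) in the un-rotated model frame. The nearest boundary edge runs (0.00, 21.00)→(0.00, 0.00); distance from the point to it = 0.25 mm. The point is inside the cross-section, 0.25 mm from the nearest boundary — within the 2.4 mm shell band (3 × 0.8).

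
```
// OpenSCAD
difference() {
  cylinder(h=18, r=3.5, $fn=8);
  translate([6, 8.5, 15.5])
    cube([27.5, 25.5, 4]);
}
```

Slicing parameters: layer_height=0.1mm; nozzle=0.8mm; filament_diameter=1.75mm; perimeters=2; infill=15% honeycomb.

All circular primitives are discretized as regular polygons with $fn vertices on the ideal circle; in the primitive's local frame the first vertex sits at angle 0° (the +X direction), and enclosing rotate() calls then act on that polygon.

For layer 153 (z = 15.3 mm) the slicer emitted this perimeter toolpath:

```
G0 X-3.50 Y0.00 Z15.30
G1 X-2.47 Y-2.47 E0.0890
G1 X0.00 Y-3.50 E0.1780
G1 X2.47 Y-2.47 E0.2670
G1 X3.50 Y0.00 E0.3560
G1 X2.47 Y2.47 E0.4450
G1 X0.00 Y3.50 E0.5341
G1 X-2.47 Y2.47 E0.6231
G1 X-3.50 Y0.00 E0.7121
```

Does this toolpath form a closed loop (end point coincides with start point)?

Start point (G0): (-3.50, 0.00). End point (last G1): the path returns to the start — closed.

yes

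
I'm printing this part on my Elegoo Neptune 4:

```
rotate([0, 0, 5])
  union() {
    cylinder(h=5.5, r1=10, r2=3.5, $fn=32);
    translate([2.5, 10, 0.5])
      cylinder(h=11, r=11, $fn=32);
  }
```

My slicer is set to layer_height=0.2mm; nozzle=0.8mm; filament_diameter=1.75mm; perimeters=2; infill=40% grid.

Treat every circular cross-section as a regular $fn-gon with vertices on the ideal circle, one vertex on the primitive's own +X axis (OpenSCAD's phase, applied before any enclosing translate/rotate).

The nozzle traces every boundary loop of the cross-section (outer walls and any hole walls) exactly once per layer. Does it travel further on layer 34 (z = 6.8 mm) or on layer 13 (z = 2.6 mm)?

layer 13 (z = 2.6 mm)

Layer 34 (z = 6.8): the cone is not intersected at this z (z outside [0, 5.5]); the cylinder at (2.5, 10): section is a regular 32-gon, circumradius r=11 (perimeter = 2·32·11.000·sin(180°/32) = 69.00 mm); Merging all regions: only the r=11 cylinder at (2.5, 10) is present, so the union is just that shape — boundary = 69.00 mm; (rotated 5° about Z; rotation is an isometry so areas/perimeters/island counts are preserved). So its perimeter = 69.00 mm. Layer 13 (z = 2.6): the cone (r1=10→r2=3.5) has section circumradius 6.927 here — a regular 32-gon (perimeter = 2·32·6.927·sin(180°/32) = 43.46 mm); the r=11 cylinder at (2.5, 10) contributes a regular 32-gon of circumradius 11 (perimeter = 2·32·11.000·sin(180°/32) = 69.00 mm); Taking the union: the regions partially overlap (shared area 73.50 mm²), so the edge portions inside another operand are dropped and the merged outline is re-measured after clipping — boundary = 79.57 mm; (rotated 5° about Z; rotation is an isometry so areas/perimeters/island counts are preserved). So its perimeter = 79.57 mm. Layer 13 is larger (79.57 vs 69.00 mm).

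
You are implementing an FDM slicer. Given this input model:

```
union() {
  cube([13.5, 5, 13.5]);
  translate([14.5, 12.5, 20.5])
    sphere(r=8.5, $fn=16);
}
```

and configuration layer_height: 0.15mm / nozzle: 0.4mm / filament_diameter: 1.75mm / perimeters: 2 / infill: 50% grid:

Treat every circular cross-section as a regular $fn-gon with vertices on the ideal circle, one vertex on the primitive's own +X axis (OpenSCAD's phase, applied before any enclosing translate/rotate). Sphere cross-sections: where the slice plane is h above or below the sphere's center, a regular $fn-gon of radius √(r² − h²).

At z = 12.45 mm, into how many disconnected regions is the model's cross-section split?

2

At z = 12.45 mm: the cube is present — its section is the full 13.5×5 rectangle; the r=8.5 sphere at (14.5, 12.5) slices to a regular 16-gon of circumradius 2.729 (√(r²−h²) with h=8.05 from center); Merging all regions: the 2 present regions are separate (no shared area or edge), so areas and boundary lengths simply add and each stays a separate island — 2 connected regions. The result has 2 disconnected regions.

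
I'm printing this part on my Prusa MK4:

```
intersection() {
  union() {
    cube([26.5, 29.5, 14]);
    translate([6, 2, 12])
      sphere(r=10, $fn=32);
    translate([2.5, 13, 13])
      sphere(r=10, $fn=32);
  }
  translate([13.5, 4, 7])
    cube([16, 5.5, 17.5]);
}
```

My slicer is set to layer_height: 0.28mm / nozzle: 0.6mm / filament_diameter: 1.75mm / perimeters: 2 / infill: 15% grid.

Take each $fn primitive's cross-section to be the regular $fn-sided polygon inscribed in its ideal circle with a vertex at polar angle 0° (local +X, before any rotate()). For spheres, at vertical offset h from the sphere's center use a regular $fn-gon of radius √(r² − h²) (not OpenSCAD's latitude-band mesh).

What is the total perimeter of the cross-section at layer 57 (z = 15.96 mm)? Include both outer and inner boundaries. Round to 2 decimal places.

8.30 mm

At z = 15.96 mm: the cube is absent (z outside [0, 14]); the sphere at (6, 2): section is a regular 32-gon, circumradius = √(r²−h²) = √(10²−3.96²) = 9.183 (perimeter = 2·32·9.183·sin(180°/32) = 57.60 mm); the r=10 sphere at (2.5, 13) slices to a regular 32-gon of circumradius 9.552 (√(r²−h²) with h=2.96 from center) (perimeter = 2·32·9.552·sin(180°/32) = 59.92 mm); Combining (union): the regions partially overlap (shared area 72.96 mm²), so the edge portions inside another operand are dropped and the merged outline is re-measured after clipping — boundary = 83.67 mm; the cube at (13.5, 4) is present — its section is the full 16×5.5 rectangle (perimeter 43.00 mm); Keeping only the common overlap: the 16×5.5 cube at (13.5, 4) partially overlaps the result so far; clipping to the common part keeps 2.74 mm² — boundary = 8.30 mm. Overall, the cross-section is a single solid region. Total boundary length (outer) = 8.30 mm.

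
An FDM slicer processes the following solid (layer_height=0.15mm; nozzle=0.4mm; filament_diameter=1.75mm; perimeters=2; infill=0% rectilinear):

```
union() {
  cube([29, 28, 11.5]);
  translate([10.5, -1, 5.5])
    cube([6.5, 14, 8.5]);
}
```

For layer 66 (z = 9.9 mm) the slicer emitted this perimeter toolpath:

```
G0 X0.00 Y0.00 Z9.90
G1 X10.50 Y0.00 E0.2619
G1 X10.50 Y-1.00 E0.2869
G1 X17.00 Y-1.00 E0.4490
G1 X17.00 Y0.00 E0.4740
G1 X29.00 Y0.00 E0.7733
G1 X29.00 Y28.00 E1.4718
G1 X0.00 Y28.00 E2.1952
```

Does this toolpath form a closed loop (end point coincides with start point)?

Start point (G0): (0.00, 0.00). End point (last G1): the path does not return to the start — open.

no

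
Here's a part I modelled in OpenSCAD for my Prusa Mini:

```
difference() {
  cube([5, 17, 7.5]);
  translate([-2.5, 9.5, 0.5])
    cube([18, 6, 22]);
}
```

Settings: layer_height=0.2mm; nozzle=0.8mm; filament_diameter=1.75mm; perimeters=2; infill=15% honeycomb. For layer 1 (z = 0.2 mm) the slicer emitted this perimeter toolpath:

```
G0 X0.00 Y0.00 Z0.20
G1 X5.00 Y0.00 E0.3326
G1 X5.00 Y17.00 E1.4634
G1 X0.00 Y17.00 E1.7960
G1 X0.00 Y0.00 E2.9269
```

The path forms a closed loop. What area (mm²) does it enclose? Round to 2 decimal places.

85.00 mm²

Apply the shoelace formula to the sequence of (X, Y) vertices; enclosed area = 85.00 mm².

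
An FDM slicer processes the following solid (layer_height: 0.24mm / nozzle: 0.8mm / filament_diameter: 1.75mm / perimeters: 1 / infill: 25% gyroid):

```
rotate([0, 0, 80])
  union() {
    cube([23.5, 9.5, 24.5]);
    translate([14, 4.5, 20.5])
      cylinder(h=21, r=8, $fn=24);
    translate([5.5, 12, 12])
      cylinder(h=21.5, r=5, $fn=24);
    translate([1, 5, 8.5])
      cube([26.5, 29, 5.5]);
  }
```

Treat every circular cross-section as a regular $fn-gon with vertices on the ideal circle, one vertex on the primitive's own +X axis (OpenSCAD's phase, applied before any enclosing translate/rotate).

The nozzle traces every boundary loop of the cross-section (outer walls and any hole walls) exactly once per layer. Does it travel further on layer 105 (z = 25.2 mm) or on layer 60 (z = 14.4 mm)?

layer 60 (z = 14.4 mm)

Layer 105 (z = 25.2): the cube does not reach this height (z outside [0, 24.5]); the r=8 cylinder at (14, 4.5) gives a regular 24-gon of circumradius 8 (constant along its height) (perimeter = 2·24·8.000·sin(180°/24) = 50.12 mm); the r=5 cylinder at (5.5, 12) gives a regular 24-gon of circumradius 5 (constant along its height) (perimeter = 2·24·5.000·sin(180°/24) = 31.33 mm); the cube at (1, 5) is absent (z outside [8.5, 14]); Taking the union: the regions partially overlap (shared area 6.46 mm²), so the edge portions inside another operand are dropped and the merged outline is re-measured after clipping — boundary = 68.88 mm; (whole slice rotated 80° about Z — lengths, areas and connectivity unchanged). So its perimeter = 68.88 mm. Layer 60 (z = 14.4): the cube (footprint 23.5×9.5) is included at this height (perimeter 66.00 mm); the cylinder at (14, 4.5) is not intersected at this z (z outside [20.5, 41.5]); the cylinder at (5.5, 12): section is a regular 24-gon, circumradius r=5 (perimeter = 2·24·5.000·sin(180°/24) = 31.33 mm); the cube at (1, 5) is not intersected at this z (z outside [8.5, 14]); Combining (union): the regions partially overlap (shared area 15.06 mm²), so the edge portions inside another operand are dropped and the merged outline is re-measured after clipping — boundary = 78.22 mm; (rotated 80° about Z; rotation is an isometry so areas/perimeters/island counts are preserved). So its perimeter = 78.22 mm. Layer 60 is larger (78.22 vs 68.88 mm).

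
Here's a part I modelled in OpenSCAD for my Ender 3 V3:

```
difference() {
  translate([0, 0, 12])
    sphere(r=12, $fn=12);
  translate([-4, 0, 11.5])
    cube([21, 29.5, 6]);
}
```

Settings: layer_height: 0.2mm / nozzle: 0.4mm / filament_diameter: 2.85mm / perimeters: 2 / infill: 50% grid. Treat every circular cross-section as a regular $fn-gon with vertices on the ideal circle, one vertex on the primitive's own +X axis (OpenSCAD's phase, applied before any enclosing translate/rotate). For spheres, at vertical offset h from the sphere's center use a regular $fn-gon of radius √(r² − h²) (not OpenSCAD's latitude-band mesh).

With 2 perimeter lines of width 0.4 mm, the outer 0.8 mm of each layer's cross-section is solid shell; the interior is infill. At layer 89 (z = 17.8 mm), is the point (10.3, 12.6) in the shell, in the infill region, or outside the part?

At z = 17.8 mm: the r=12 sphere contributes a regular 12-gon of circumradius √(12²−5.8²) = 10.505; the cube at (-4, 0) is not intersected at this z (z outside [11.5, 17.5]); Taking the first minus the rest: none of the subtracted shapes is present at this height, so the r=12 sphere is unchanged — 1 connected region. Overall, the cross-section is a single solid region. The nearest boundary edge runs (9.10, 5.25)→(5.25, 9.10); distance from the point to it = 6.05 mm. The point is not inside any of the regions above, so it lies outside the cross-section (6.05 mm from the nearest boundary).

outside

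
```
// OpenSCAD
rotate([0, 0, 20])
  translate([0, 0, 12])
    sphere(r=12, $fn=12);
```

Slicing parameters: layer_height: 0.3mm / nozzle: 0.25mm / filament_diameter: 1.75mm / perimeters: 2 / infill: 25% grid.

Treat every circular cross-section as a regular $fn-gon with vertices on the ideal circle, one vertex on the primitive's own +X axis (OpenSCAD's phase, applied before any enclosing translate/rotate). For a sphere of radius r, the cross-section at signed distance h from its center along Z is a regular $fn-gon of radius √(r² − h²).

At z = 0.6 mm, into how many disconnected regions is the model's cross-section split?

1

At z = 0.6 mm: the sphere: section is a regular 12-gon, circumradius = √(r²−h²) = √(12²−11.4²) = 3.747; (rotated 20° about Z; rotation is an isometry so areas/perimeters/island counts are preserved). The result has 1 disconnected region.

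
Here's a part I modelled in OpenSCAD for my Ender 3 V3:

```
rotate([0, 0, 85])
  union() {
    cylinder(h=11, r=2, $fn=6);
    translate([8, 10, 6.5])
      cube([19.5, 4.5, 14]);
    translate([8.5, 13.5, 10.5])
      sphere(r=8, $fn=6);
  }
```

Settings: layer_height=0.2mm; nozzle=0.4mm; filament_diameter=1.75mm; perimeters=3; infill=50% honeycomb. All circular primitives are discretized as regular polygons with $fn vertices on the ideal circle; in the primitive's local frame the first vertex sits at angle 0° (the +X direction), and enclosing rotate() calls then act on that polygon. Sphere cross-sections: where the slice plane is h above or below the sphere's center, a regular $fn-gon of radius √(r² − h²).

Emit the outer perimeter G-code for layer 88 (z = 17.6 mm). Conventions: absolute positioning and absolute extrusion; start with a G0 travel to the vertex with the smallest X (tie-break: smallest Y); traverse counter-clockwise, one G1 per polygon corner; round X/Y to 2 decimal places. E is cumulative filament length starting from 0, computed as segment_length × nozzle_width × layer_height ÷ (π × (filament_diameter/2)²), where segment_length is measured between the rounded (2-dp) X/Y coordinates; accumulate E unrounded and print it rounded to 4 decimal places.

At z = 17.6 mm: the cylinder does not reach this height (z outside [0, 11]); the cube at (8, 10) is present — its section is the full 19.5×4.5 rectangle; the r=8 sphere at (8.5, 13.5) slices to a regular 6-gon of circumradius 3.686 (√(r²−h²) with h=7.1 from center); Combining (union): the regions partially overlap (shared area 14.32 mm²), so overlapping operands fuse into one piece — 1 connected region; (whole slice rotated 85° about Z — lengths, areas and connectivity unchanged). The outline is a single polygon with 9 vertices. Extrusion per mm of travel: 0.4 × 0.2 / (π × 0.875²) = 0.033260. Accumulating E over each segment gives final E = 1.8341.

G0 X-16.05 Y8.09 Z17.60
G1 X-13.03 Y5.97 E0.1227
G1 X-9.69 Y7.53 E0.2453
G1 X-9.57 Y8.87 E0.2901
G1 X-9.26 Y8.84 E0.3004
G1 X-7.57 Y28.27 E0.9491
G1 X-12.05 Y28.66 E1.0987
G1 X-13.43 Y12.83 E1.6272
G1 X-15.73 Y11.76 E1.7116
G1 X-16.05 Y8.09 E1.8341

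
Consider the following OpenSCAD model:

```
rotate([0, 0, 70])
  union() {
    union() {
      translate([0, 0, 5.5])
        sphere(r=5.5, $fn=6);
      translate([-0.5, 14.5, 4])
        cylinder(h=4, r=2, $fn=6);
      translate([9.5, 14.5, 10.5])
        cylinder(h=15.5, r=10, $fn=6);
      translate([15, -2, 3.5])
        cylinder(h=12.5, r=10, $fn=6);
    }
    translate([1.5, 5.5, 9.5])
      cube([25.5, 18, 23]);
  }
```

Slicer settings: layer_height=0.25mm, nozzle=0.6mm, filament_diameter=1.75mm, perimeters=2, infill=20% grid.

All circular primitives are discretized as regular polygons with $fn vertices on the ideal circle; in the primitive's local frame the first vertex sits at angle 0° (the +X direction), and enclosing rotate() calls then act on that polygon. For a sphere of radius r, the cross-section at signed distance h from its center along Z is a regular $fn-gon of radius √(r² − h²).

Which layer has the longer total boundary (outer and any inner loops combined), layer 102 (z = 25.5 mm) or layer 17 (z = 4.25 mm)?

layer 17 (z = 4.25 mm)

Layer 102 (z = 25.5): the sphere does not reach this height (|z−center|=20.000 > r=5.5); the cylinder at (-0.5, 14.5) does not reach this height (z outside [4, 8]); the cylinder at (9.5, 14.5): section is a regular 6-gon, circumradius r=10 (perimeter = 2·6·10.000·sin(180°/6) = 60.00 mm); the cylinder at (15, -2) is not intersected at this z (z outside [3.5, 16]); Merging all regions: only the r=10 cylinder at (9.5, 14.5) is present, so the union is just that shape — boundary = 60.00 mm; the 25.5×18 cube at (1.5, 5.5) contributes its full rectangle (perimeter 87.00 mm); Taking the union: the regions partially overlap (shared area 252.88 mm²), so the edge portions inside another operand are dropped and the merged outline is re-measured after clipping — boundary = 88.07 mm; (rotated 70° about Z; rotation is an isometry so areas/perimeters/island counts are preserved). So its perimeter = 88.07 mm. Layer 17 (z = 4.25): the r=5.5 sphere slices to a regular 6-gon of circumradius 5.356 (√(r²−h²) with h=1.25 from center) (perimeter = 2·6·5.356·sin(180°/6) = 32.14 mm); the r=2 cylinder at (-0.5, 14.5) gives a regular 6-gon of circumradius 2 (constant along its height) (perimeter = 2·6·2.000·sin(180°/6) = 12.00 mm); the cylinder at (9.5, 14.5) does not reach this height (z outside [10.5, 26]); the r=10 cylinder at (15, -2) gives a regular 6-gon of circumradius 10 (constant along its height) (perimeter = 2·6·10.000·sin(180°/6) = 60.00 mm); Merging all regions: the 3 present regions are separate (no shared area or edge), so areas and boundary lengths simply add and each stays a separate island — boundary = 104.14 mm; the cube at (1.5, 5.5) does not reach this height (z outside [9.5, 32.5]); Combining (union): only the result so far is present, so the union is just that shape — boundary = 104.14 mm; (rotated 70° about Z; rotation is an isometry so areas/perimeters/island counts are preserved). So its perimeter = 104.14 mm. Layer 17 is larger (104.14 vs 88.07 mm).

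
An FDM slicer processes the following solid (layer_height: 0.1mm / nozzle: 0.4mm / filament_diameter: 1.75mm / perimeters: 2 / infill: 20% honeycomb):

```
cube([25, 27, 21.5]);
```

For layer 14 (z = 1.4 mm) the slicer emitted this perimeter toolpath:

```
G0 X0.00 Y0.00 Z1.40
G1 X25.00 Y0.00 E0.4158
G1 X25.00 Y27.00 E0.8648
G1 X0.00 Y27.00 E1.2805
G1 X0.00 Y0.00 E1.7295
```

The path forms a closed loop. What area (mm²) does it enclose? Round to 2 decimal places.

675.00 mm²

Apply the shoelace formula to the sequence of (X, Y) vertices; enclosed area = 675.00 mm².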